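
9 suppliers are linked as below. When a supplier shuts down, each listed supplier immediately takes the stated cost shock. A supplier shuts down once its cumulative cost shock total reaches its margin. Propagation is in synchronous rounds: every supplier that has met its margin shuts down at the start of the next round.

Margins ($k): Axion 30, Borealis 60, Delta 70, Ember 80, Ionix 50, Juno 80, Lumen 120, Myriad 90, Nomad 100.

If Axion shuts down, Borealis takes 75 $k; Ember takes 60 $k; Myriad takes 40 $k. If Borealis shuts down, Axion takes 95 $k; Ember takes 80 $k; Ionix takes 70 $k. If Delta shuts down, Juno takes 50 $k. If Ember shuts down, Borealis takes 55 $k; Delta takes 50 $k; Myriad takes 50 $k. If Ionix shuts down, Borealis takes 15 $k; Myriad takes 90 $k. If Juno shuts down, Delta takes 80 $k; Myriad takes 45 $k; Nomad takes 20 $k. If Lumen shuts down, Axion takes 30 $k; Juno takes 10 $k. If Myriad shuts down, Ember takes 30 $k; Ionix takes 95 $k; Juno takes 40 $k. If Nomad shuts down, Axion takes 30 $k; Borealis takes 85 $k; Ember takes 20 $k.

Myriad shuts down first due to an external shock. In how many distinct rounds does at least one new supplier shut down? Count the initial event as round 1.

2

Round 1 — Myriad shuts down (initial).
  Ember: +30 → 30 < 80
  Ionix: +95 → 95 ≥ 50
  Juno: +40 → 40 < 80
Round 2 — Ionix shuts down.
  Borealis: +15 → 15 < 60
No further shutdowns.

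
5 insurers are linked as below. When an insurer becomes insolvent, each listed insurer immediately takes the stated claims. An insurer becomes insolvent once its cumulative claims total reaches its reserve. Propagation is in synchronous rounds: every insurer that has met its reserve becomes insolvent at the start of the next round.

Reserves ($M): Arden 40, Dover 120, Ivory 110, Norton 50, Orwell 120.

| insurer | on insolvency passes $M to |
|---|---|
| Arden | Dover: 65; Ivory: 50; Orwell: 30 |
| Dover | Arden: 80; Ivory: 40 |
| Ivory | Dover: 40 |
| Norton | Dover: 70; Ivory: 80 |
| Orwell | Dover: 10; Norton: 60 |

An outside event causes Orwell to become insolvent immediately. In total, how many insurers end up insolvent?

2

Round 1 — Orwell becomes insolvent (initial).
  Dover: +10 → 10 < 120
  Norton: +60 → 60 ≥ 50
Round 2 — Norton becomes insolvent.
  Dover: +70 → 80 < 120
  Ivory: +80 → 80 < 110
No further insolvencies.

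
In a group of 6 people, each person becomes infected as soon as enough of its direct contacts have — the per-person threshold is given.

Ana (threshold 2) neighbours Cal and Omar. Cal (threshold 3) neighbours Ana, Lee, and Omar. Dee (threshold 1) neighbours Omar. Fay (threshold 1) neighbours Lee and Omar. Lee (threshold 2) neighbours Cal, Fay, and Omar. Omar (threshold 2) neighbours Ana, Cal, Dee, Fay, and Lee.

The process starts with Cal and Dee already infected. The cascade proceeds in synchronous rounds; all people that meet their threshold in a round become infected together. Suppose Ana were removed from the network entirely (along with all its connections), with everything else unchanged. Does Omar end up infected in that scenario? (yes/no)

With Ana removed:
Round 1 — Cal, Dee become infected (initial).
Round 2 — checking thresholds:
  Lee: 1 of 3 neighbours < 2, holds.
  Omar: 2 of 4 neighbours ≥ 2, becomes infected.
Round 3 — checking thresholds:
  Fay: 1 of 2 neighbours ≥ 1, becomes infected.
  Lee: 2 of 3 neighbours ≥ 2, becomes infected.
Round 4 — no new infections; cascade stops.

yes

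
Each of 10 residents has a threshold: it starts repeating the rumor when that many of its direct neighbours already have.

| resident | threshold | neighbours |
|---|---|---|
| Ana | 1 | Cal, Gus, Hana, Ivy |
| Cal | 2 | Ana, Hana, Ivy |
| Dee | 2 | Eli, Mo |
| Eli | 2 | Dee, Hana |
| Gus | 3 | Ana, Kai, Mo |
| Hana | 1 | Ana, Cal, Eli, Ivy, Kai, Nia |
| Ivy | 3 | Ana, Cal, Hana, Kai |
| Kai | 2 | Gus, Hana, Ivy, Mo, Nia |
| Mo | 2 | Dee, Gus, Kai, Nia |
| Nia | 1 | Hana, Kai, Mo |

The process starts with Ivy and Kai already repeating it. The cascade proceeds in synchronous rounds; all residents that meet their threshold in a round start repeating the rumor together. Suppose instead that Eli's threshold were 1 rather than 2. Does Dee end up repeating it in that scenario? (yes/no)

yes

With Eli's threshold at 1:
Round 1 — Ivy, Kai start repeating the rumor (initial).
Round 2 — checking thresholds:
  Ana: 1 of 4 neighbours ≥ 1, starts repeating the rumor.
  Cal: 1 of 3 neighbours < 2, not yet.
  Gus: 1 of 3 neighbours < 3, not yet.
  Hana: 2 of 6 neighbours ≥ 1, starts repeating the rumor.
  Mo: 1 of 4 neighbours < 2, not yet.
  Nia: 1 of 3 neighbours ≥ 1, starts repeating the rumor.
Round 3 — checking thresholds:
  Cal: 3 of 3 neighbours ≥ 2, starts repeating the rumor.
  Eli: 1 of 2 neighbours ≥ 1, starts repeating the rumor.
  Gus: 2 of 3 neighbours < 3, not yet.
  Mo: 2 of 4 neighbours ≥ 2, starts repeating the rumor.
Round 4 — checking thresholds:
  Dee: 2 of 2 neighbours ≥ 2, starts repeating the rumor.
  Gus: 3 of 3 neighbours ≥ 3, starts repeating the rumor.
Round 5 — no new spreads; cascade stops.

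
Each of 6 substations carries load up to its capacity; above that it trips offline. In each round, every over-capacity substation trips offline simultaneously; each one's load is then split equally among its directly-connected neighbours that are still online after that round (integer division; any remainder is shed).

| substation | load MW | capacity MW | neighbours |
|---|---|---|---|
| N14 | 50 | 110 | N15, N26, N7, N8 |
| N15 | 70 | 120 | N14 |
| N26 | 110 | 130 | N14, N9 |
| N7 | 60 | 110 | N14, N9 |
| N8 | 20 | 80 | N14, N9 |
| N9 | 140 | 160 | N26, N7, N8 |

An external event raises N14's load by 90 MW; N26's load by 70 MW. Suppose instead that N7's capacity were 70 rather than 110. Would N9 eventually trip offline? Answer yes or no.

With N7's capacity at 70:
Round 1 — N14 at 140 > 110; N26 at 180 > 130. N14, N26 trip offline.
  N14 sheds 140 MW to N15, N7, N8: 46 each (2 lost).
    N15: 70+46 = 116 ≤ 120
    N7: 60+46 = 106 > 70
    N8: 20+46 = 66 ≤ 80
  N26 sheds 180 MW to N9: 180 each.
    N9: 140+180 = 320 > 160
Round 2 — N7, N9 trip offline.
  N7 sheds 106 MW: no online neighbours, lost.
  N9 sheds 320 MW to N8: 320 each.
    N8: 66+320 = 386 > 80
Round 3 — N8 trips offline.
  N8 sheds 386 MW: no online neighbours, lost.
No further trips.

yes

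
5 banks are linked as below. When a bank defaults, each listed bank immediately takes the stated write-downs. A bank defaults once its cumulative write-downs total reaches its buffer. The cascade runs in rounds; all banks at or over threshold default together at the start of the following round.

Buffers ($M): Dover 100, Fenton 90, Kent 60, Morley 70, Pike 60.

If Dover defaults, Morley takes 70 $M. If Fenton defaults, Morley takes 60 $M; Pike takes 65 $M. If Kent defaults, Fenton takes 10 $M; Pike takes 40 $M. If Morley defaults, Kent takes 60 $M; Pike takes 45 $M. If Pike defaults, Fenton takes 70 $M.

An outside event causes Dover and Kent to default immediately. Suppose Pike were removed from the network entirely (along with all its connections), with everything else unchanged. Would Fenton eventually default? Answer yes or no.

With Pike removed:
Round 1 — Dover, Kent default (initial).
  Fenton: +10 → 10 < 90
  Morley: +70 → 70 ≥ 70
Round 2 — Morley defaults.
No further defaults.

no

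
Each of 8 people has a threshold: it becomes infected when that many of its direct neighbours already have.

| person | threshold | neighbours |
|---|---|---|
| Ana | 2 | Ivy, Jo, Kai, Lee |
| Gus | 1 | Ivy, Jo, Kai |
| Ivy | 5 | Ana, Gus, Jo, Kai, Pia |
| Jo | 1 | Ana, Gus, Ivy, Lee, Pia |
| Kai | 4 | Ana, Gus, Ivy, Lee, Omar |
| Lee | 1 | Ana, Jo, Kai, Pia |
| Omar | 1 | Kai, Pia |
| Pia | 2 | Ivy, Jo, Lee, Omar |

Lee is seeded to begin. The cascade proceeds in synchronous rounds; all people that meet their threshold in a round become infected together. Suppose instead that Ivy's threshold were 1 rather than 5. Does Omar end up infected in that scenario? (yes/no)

yes

With Ivy's threshold at 1:
Round 1 — Lee becomes infected (initial).
Round 2 — checking thresholds:
  Ana: 1 of 4 neighbours < 2, not yet.
  Jo: 1 of 5 neighbours ≥ 1, becomes infected.
  Kai: 1 of 5 neighbours < 4, not yet.
  Pia: 1 of 4 neighbours < 2, not yet.
Round 3 — checking thresholds:
  Ana: 2 of 4 neighbours ≥ 2, becomes infected.
  Gus: 1 of 3 neighbours ≥ 1, becomes infected.
  Ivy: 1 of 5 neighbours ≥ 1, becomes infected.
  Kai: 1 of 5 neighbours < 4, not yet.
  Pia: 2 of 4 neighbours ≥ 2, becomes infected.
Round 4 — checking thresholds:
  Kai: 4 of 5 neighbours ≥ 4, becomes infected.
  Omar: 1 of 2 neighbours ≥ 1, becomes infected.
Round 5 — no new infections; cascade stops.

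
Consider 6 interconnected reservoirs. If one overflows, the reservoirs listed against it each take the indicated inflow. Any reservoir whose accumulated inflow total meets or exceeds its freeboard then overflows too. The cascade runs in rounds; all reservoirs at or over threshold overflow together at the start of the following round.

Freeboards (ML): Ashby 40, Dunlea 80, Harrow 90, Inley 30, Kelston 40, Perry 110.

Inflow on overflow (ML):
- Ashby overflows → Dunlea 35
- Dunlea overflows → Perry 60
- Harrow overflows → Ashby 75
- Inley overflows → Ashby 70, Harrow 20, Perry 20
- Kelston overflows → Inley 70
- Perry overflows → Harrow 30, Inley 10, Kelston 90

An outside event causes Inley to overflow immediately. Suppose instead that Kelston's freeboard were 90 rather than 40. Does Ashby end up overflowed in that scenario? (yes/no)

yes

With Kelston's freeboard at 90:
Round 1 — Inley overflows (initial).
  Ashby: +70 → 70 ≥ 40
  Harrow: +20 → 20 < 90
  Perry: +20 → 20 < 110
Round 2 — Ashby overflows.
  Dunlea: +35 → 35 < 80
No further overflows.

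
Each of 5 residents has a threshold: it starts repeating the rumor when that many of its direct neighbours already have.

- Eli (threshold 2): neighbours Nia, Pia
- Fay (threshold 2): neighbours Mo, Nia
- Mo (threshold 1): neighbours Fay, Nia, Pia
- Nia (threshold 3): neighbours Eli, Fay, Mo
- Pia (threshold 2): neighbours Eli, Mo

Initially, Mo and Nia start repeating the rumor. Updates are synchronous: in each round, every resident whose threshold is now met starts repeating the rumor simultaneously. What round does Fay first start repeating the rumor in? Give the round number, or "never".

2

Round 1 — Mo, Nia start repeating the rumor (initial).
Round 2 — checking thresholds:
  Eli: 1 of 2 neighbours < 2, holds.
  Fay: 2 of 2 neighbours ≥ 2, starts repeating the rumor.
  Pia: 1 of 2 neighbours < 2, holds.
Round 3 — no new spreads; cascade stops.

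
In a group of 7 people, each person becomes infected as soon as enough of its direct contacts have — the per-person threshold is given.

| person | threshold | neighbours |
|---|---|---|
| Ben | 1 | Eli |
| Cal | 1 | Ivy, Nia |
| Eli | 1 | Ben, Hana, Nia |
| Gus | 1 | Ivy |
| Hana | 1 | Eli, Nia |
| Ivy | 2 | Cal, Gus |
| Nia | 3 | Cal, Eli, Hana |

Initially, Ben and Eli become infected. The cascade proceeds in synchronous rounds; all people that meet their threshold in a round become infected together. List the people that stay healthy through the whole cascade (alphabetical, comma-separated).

Round 1 — Ben, Eli become infected (initial).
Round 2 — checking thresholds:
  Hana: 1 of 2 neighbours ≥ 1, becomes infected.
  Nia: 1 of 3 neighbours < 3, below threshold.
Round 3 — no new infections; cascade stops.

Cal, Gus, Ivy, Nia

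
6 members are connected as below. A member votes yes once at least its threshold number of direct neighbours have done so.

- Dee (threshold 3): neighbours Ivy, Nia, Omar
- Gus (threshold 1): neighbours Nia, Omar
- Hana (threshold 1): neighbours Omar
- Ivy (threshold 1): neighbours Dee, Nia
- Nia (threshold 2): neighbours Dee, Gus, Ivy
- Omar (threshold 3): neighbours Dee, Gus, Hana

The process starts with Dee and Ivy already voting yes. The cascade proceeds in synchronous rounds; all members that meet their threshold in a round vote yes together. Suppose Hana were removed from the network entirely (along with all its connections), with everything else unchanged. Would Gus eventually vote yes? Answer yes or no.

yes

With Hana removed:
Round 1 — Dee, Ivy vote yes (initial).
Round 2 — checking thresholds:
  Nia: 2 of 3 neighbours ≥ 2, votes yes.
  Omar: 1 of 2 neighbours < 3, holds.
Round 3 — checking thresholds:
  Gus: 1 of 2 neighbours ≥ 1, votes yes.
  Omar: 1 of 2 neighbours < 3, holds.
Round 4 — no new yes votes; cascade stops.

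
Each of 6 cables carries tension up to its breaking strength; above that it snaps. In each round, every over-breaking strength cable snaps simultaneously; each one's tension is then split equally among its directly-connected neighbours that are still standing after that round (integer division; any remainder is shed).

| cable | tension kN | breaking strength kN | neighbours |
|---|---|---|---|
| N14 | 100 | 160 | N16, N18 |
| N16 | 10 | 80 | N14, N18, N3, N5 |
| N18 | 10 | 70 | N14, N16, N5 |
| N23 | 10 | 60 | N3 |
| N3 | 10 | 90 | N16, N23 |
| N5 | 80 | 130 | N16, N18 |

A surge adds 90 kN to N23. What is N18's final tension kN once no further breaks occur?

50

Round 1 — N23 at 100 > 60. N23 snaps.
  N23 sheds 100 kN to N3: 100 each.
    N3: 10+100 = 110 > 90
Round 2 — N3 snaps.
  N3 sheds 110 kN to N16: 110 each.
    N16: 10+110 = 120 > 80
Round 3 — N16 snaps.
  N16 sheds 120 kN to N14, N18, N5: 40 each.
    N14: 100+40 = 140 ≤ 160
    N18: 10+40 = 50 ≤ 70
    N5: 80+40 = 120 ≤ 130
No further breaks.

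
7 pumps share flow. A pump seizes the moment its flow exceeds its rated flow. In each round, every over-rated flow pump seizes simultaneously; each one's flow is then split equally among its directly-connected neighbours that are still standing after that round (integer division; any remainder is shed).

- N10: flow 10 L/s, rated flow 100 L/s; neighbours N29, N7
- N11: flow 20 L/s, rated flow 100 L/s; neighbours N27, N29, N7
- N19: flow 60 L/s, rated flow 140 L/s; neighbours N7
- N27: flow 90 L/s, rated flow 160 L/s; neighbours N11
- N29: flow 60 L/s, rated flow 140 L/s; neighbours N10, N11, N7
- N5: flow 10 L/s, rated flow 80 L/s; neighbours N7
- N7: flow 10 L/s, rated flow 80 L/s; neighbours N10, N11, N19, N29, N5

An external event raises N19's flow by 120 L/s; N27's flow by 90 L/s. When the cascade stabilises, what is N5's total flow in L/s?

73

Round 1 — N19 at 180 > 140; N27 at 180 > 160. N19, N27 seize.
  N19 sheds 180 L/s to N7: 180 each.
    N7: 10+180 = 190 > 80
  N27 sheds 180 L/s to N11: 180 each.
    N11: 20+180 = 200 > 100
Round 2 — N11, N7 seize.
  N11 sheds 200 L/s to N29: 200 each.
    N29: 60+200 = 260 > 140
  N7 sheds 190 L/s to N10, N29, N5: 63 each (1 lost).
    N10: 10+63 = 73 ≤ 100
    N29: 260+63 = 323 > 140
    N5: 10+63 = 73 ≤ 80
Round 3 — N29 seizes.
  N29 sheds 323 L/s to N10: 323 each.
    N10: 73+323 = 396 > 100
Round 4 — N10 seizes.
  N10 sheds 396 L/s: no online neighbours, lost.
No further seizures.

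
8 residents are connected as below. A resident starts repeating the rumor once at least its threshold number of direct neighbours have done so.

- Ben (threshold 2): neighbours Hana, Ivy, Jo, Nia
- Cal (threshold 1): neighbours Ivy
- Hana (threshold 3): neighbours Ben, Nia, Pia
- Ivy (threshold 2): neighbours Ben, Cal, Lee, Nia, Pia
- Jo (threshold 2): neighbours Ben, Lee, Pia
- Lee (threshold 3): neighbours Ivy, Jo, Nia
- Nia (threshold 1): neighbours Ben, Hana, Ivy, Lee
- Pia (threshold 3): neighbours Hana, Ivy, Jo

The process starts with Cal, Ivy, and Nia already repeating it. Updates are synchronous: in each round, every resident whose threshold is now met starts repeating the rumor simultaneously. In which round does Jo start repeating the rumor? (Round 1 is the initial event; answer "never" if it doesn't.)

Round 1 — Cal, Ivy, Nia start repeating the rumor (initial).
Round 2 — checking thresholds:
  Ben: 2 of 4 neighbours ≥ 2, starts repeating the rumor.
  Hana: 1 of 3 neighbours < 3, holds.
  Lee: 2 of 3 neighbours < 3, holds.
  Pia: 1 of 3 neighbours < 3, holds.
Round 3 — no new spreads; cascade stops.

never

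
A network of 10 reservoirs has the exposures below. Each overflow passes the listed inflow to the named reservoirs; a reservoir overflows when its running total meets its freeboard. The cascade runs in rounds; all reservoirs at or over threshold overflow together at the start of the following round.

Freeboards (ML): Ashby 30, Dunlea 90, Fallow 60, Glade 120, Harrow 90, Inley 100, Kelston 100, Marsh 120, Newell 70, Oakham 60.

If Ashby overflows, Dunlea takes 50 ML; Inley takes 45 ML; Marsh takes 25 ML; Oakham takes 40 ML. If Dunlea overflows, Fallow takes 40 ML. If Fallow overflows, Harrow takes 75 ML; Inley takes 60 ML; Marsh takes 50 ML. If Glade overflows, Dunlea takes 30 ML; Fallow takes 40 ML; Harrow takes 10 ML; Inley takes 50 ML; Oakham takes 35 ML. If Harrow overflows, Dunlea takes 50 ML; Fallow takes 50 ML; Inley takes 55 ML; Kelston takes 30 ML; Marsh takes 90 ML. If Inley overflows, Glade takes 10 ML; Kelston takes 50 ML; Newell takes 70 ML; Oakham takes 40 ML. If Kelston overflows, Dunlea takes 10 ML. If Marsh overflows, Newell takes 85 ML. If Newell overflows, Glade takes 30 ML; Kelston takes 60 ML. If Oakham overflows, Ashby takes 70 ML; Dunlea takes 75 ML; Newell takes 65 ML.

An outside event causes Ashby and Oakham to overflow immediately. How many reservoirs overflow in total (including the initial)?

3

Round 1 — Ashby, Oakham overflow (initial).
  Dunlea: +50+75 → 125 ≥ 90
  Inley: +45 → 45 < 100
  Marsh: +25 → 25 < 120
  Newell: +65 → 65 < 70
Round 2 — Dunlea overflows.
  Fallow: +40 → 40 < 60
No further overflows.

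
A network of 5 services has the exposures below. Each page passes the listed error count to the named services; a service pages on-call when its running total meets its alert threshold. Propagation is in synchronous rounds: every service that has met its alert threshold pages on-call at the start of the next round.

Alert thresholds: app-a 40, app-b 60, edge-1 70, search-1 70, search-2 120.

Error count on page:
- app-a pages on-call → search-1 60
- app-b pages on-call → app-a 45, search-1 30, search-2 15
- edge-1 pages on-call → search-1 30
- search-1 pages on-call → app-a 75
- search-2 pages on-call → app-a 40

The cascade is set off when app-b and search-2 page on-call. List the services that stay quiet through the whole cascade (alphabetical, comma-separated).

edge-1

Round 1 — app-b, search-2 page on-call (initial).
  app-a: +45+40 → 85 ≥ 40
  search-1: +30 → 30 < 70
Round 2 — app-a pages on-call.
  search-1: +60 → 90 ≥ 70
Round 3 — search-1 pages on-call.
No further pages.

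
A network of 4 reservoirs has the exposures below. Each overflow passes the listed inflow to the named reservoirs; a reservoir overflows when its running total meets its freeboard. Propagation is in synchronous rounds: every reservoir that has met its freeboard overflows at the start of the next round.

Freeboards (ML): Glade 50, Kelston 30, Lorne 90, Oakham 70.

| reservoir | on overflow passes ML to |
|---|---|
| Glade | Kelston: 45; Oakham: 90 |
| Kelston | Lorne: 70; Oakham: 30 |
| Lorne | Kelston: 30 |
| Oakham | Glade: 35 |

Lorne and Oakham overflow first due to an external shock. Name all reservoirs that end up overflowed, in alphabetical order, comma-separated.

Kelston, Lorne, Oakham

Round 1 — Lorne, Oakham overflow (initial).
  Glade: +35 → 35 < 50
  Kelston: +30 → 30 ≥ 30
Round 2 — Kelston overflows.
No further overflows.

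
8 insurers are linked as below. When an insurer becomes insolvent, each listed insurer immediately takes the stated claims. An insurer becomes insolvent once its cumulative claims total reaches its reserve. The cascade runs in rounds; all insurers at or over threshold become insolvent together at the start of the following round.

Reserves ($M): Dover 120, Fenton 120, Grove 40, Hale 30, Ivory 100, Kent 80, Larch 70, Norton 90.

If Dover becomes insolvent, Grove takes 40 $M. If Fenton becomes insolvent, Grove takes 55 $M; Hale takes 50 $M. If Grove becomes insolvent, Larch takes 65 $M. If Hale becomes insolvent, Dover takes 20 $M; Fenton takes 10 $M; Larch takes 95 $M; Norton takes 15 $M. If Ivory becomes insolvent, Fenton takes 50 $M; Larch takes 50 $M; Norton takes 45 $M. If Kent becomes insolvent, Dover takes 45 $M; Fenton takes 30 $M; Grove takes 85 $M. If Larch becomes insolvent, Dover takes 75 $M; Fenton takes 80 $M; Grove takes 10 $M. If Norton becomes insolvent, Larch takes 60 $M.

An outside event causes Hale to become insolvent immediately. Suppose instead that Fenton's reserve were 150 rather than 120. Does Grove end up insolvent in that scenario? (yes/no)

no

With Fenton's reserve at 150:
Round 1 — Hale becomes insolvent (initial).
  Dover: +20 → 20 < 120
  Fenton: +10 → 10 < 150
  Larch: +95 → 95 ≥ 70
  Norton: +15 → 15 < 90
Round 2 — Larch becomes insolvent.
  Dover: +75 → 95 < 120
  Fenton: +80 → 90 < 150
  Grove: +10 → 10 < 40
No further insolvencies.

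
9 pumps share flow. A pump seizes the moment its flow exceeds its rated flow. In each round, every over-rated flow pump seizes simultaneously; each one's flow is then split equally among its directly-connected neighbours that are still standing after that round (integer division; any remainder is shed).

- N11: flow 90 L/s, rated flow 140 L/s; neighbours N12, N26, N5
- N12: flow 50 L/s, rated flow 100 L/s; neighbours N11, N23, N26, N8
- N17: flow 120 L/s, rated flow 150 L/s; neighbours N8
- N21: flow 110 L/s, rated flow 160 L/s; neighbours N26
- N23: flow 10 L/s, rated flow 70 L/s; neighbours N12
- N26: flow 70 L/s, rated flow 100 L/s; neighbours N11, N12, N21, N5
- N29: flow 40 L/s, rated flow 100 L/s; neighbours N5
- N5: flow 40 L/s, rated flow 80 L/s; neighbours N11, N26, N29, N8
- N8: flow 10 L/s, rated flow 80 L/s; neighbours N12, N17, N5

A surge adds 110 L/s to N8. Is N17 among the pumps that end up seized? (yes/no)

yes

Round 1 — N8 at 120 > 80. N8 seizes.
  N8 sheds 120 L/s to N12, N17, N5: 40 each.
    N12: 50+40 = 90 ≤ 100
    N17: 120+40 = 160 > 150
    N5: 40+40 = 80 ≤ 80
Round 2 — N17 seizes.
  N17 sheds 160 L/s: no online neighbours, lost.
No further seizures.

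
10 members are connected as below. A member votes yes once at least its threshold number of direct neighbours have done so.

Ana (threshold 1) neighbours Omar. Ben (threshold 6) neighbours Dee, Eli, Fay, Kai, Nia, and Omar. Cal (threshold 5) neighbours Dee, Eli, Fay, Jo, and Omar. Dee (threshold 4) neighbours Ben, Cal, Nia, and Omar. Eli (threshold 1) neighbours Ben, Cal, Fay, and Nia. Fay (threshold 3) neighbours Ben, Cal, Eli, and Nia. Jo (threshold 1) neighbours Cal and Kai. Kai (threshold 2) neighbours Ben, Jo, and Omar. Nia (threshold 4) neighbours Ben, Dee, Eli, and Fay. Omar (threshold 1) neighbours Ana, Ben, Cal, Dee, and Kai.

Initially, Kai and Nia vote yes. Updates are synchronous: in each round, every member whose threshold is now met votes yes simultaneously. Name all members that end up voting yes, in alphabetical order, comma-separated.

Round 1 — Kai, Nia vote yes (initial).
Round 2 — checking thresholds:
  Ben: 2 of 6 neighbours < 6, not yet.
  Dee: 1 of 4 neighbours < 4, not yet.
  Eli: 1 of 4 neighbours ≥ 1, votes yes.
  Fay: 1 of 4 neighbours < 3, not yet.
  Jo: 1 of 2 neighbours ≥ 1, votes yes.
  Omar: 1 of 5 neighbours ≥ 1, votes yes.
Round 3 — checking thresholds:
  Ana: 1 of 1 neighbours ≥ 1, votes yes.
  Ben: 4 of 6 neighbours < 6, not yet.
  Cal: 3 of 5 neighbours < 5, not yet.
  Dee: 2 of 4 neighbours < 4, not yet.
  Fay: 2 of 4 neighbours < 3, not yet.
Round 4 — no new yes votes; cascade stops.

Ana, Eli, Jo, Kai, Nia, Omar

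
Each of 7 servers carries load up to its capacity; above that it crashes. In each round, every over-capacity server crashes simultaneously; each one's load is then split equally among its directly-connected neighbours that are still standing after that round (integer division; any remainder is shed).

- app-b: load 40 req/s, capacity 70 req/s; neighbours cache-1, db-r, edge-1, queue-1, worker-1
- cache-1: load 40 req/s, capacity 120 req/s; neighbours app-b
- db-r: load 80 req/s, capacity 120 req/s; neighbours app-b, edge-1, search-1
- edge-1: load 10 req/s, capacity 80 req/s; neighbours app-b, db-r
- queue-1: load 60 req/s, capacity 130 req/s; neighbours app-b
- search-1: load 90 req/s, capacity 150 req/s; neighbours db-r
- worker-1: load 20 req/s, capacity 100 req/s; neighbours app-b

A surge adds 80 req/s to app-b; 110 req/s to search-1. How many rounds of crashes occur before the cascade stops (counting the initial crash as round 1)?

Round 1 — app-b at 120 > 70; search-1 at 200 > 150. app-b, search-1 crash.
  app-b sheds 120 req/s to cache-1, db-r, edge-1, queue-1, worker-1: 24 each.
    cache-1: 40+24 = 64 ≤ 120
    db-r: 80+24 = 104 ≤ 120
    edge-1: 10+24 = 34 ≤ 80
    queue-1: 60+24 = 84 ≤ 130
    worker-1: 20+24 = 44 ≤ 100
  search-1 sheds 200 req/s to db-r: 200 each.
    db-r: 104+200 = 304 > 120
Round 2 — db-r crashes.
  db-r sheds 304 req/s to edge-1: 304 each.
    edge-1: 34+304 = 338 > 80
Round 3 — edge-1 crashes.
  edge-1 sheds 338 req/s: no online neighbours, lost.
No further crashes.

3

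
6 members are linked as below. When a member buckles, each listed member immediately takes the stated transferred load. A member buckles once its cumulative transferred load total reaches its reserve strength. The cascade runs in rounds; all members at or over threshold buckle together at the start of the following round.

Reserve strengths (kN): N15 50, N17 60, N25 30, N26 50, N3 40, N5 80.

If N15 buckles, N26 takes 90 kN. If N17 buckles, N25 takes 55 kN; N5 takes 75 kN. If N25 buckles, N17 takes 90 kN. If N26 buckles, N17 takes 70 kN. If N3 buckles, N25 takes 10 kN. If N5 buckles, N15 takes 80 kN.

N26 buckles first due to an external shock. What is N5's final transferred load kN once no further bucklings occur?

75

Round 1 — N26 buckles (initial).
  N17: +70 → 70 ≥ 60
Round 2 — N17 buckles.
  N25: +55 → 55 ≥ 30
  N5: +75 → 75 < 80
Round 3 — N25 buckles.
No further bucklings.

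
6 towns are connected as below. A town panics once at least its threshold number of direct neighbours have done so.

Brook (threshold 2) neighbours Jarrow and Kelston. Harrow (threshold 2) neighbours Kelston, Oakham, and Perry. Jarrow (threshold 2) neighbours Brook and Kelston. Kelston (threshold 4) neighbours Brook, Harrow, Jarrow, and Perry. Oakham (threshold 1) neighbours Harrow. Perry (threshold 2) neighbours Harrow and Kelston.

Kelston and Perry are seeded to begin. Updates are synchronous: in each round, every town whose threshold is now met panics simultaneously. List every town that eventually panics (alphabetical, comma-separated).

Round 1 — Kelston, Perry panic (initial).
Round 2 — checking thresholds:
  Brook: 1 of 2 neighbours < 2, below threshold.
  Harrow: 2 of 3 neighbours ≥ 2, panics.
  Jarrow: 1 of 2 neighbours < 2, below threshold.
Round 3 — checking thresholds:
  Brook: 1 of 2 neighbours < 2, below threshold.
  Jarrow: 1 of 2 neighbours < 2, below threshold.
  Oakham: 1 of 1 neighbours ≥ 1, panics.
Round 4 — no new panics; cascade stops.

Harrow, Kelston, Oakham, Perry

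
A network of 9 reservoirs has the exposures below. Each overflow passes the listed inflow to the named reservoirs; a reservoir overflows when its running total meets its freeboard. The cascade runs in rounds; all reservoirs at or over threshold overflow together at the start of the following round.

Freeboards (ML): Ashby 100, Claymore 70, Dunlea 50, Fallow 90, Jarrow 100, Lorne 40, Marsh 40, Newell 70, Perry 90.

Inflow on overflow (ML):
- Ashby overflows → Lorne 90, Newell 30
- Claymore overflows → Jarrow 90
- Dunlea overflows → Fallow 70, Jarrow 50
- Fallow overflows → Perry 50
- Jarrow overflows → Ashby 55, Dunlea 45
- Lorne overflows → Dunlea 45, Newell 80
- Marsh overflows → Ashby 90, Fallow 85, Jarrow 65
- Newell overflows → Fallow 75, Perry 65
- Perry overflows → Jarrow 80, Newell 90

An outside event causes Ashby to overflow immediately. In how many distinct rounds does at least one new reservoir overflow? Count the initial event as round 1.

3

Round 1 — Ashby overflows (initial).
  Lorne: +90 → 90 ≥ 40
  Newell: +30 → 30 < 70
Round 2 — Lorne overflows.
  Dunlea: +45 → 45 < 50
  Newell: +80 → 110 ≥ 70
Round 3 — Newell overflows.
  Fallow: +75 → 75 < 90
  Perry: +65 → 65 < 90
No further overflows.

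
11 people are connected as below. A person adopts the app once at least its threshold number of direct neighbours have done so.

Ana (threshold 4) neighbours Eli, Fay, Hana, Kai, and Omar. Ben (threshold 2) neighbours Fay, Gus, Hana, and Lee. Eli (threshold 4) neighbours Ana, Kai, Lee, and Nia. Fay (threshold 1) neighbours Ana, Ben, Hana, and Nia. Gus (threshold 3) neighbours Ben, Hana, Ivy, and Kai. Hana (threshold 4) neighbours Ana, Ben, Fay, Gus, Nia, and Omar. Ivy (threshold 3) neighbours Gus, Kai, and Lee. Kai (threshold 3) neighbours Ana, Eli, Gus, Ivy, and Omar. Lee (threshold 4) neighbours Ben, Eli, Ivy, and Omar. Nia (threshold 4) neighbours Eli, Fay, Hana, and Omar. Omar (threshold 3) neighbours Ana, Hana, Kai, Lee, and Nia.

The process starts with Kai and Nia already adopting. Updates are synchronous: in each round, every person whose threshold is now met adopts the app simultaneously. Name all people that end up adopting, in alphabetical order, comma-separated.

Round 1 — Kai, Nia adopt the app (initial).
Round 2 — checking thresholds:
  Ana: 1 of 5 neighbours < 4, not yet.
  Eli: 2 of 4 neighbours < 4, not yet.
  Fay: 1 of 4 neighbours ≥ 1, adopts the app.
  Gus: 1 of 4 neighbours < 3, not yet.
  Hana: 1 of 6 neighbours < 4, not yet.
  Ivy: 1 of 3 neighbours < 3, not yet.
  Omar: 2 of 5 neighbours < 3, not yet.
Round 3 — no new adoptions; cascade stops.

Fay, Kai, Nia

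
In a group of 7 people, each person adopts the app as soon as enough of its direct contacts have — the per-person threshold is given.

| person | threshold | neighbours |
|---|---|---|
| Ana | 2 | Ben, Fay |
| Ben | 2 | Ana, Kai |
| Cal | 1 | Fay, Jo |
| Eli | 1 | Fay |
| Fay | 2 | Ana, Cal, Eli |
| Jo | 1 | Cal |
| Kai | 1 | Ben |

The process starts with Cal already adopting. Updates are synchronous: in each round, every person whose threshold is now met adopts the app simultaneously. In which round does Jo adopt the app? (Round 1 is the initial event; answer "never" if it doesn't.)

2

Round 1 — Cal adopts the app (initial).
Round 2 — checking thresholds:
  Fay: 1 of 3 neighbours < 2, not yet.
  Jo: 1 of 1 neighbours ≥ 1, adopts the app.
Round 3 — no new adoptions; cascade stops.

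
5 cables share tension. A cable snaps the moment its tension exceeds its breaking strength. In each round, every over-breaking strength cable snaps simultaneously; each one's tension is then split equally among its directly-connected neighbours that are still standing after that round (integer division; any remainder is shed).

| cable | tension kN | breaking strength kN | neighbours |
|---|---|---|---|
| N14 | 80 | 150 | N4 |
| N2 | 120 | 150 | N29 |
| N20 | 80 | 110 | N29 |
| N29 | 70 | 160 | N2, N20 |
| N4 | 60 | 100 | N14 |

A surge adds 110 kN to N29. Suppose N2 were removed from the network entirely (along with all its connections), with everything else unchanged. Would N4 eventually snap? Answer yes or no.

no

With N2 removed:
Round 1 — N29 at 180 > 160. N29 snaps.
  N29 sheds 180 kN to N20: 180 each.
    N20: 80+180 = 260 > 110
Round 2 — N20 snaps.
  N20 sheds 260 kN: no online neighbours, lost.
No further breaks.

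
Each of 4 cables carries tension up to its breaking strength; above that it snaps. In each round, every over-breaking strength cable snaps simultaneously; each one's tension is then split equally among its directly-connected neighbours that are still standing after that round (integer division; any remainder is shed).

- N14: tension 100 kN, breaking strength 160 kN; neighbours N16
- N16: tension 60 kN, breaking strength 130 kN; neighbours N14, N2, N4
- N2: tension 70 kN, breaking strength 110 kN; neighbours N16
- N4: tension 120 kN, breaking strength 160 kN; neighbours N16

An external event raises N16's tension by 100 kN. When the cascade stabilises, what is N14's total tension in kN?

Round 1 — N16 at 160 > 130. N16 snaps.
  N16 sheds 160 kN to N14, N2, N4: 53 each (1 lost).
    N14: 100+53 = 153 ≤ 160
    N2: 70+53 = 123 > 110
    N4: 120+53 = 173 > 160
Round 2 — N2, N4 snap.
  N2 sheds 123 kN: no online neighbours, lost.
  N4 sheds 173 kN: no online neighbours, lost.
No further breaks.

153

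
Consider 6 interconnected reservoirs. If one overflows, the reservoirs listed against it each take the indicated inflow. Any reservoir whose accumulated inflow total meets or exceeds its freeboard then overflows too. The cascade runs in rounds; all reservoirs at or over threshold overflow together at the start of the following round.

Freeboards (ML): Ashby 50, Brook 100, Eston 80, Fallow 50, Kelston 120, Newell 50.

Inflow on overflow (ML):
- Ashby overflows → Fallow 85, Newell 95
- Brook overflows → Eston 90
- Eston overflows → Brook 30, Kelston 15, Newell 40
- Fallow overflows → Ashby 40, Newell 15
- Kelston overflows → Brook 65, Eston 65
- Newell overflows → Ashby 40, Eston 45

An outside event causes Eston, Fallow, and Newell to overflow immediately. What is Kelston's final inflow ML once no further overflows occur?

15

Round 1 — Eston, Fallow, Newell overflow (initial).
  Ashby: +40+40 → 80 ≥ 50
  Brook: +30 → 30 < 100
  Kelston: +15 → 15 < 120
Round 2 — Ashby overflows.
No further overflows.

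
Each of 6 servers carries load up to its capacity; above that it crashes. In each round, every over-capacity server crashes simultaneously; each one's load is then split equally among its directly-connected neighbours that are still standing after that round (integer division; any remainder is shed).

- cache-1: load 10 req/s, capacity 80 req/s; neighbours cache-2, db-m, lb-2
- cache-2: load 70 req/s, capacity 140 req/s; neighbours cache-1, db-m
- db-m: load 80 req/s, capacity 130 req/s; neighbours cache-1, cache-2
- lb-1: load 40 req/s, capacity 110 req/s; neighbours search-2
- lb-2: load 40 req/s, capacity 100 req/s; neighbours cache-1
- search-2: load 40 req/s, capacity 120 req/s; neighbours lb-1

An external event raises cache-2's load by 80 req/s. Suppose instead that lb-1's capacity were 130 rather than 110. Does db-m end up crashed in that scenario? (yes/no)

yes

With lb-1's capacity at 130:
Round 1 — cache-2 at 150 > 140. cache-2 crashes.
  cache-2 sheds 150 req/s to cache-1, db-m: 75 each.
    cache-1: 10+75 = 85 > 80
    db-m: 80+75 = 155 > 130
Round 2 — cache-1, db-m crash.
  cache-1 sheds 85 req/s to lb-2: 85 each.
    lb-2: 40+85 = 125 > 100
  db-m sheds 155 req/s: no online neighbours, lost.
Round 3 — lb-2 crashes.
  lb-2 sheds 125 req/s: no online neighbours, lost.
No further crashes.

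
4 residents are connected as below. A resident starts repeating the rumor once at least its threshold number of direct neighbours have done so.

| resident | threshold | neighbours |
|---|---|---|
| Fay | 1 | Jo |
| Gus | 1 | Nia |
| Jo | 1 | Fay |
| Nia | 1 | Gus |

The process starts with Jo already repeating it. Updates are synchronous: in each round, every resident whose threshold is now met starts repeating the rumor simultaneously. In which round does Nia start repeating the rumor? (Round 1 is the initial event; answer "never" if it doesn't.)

never

Round 1 — Jo starts repeating the rumor (initial).
Round 2 — checking thresholds:
  Fay: 1 of 1 neighbours ≥ 1, starts repeating the rumor.
Round 3 — no new spreads; cascade stops.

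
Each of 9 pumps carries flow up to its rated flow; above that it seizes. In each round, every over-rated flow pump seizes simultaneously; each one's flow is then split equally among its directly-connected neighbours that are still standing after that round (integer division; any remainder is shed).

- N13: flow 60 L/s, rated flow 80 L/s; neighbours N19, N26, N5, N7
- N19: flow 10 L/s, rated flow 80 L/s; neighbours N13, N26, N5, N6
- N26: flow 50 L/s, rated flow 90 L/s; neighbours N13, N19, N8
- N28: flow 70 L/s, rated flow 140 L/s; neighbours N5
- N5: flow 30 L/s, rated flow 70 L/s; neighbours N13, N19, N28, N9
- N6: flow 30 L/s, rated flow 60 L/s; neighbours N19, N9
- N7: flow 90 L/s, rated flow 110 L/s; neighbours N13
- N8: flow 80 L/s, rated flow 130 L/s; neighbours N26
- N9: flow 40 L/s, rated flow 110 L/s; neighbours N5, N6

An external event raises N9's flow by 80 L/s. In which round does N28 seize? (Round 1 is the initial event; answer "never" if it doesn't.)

never

Round 1 — N9 at 120 > 110. N9 seizes.
  N9 sheds 120 L/s to N5, N6: 60 each.
    N5: 30+60 = 90 > 70
    N6: 30+60 = 90 > 60
Round 2 — N5, N6 seize.
  N5 sheds 90 L/s to N13, N19, N28: 30 each.
    N13: 60+30 = 90 > 80
    N19: 10+30 = 40 ≤ 80
    N28: 70+30 = 100 ≤ 140
  N6 sheds 90 L/s to N19: 90 each.
    N19: 40+90 = 130 > 80
Round 3 — N13, N19 seize.
  N13 sheds 90 L/s to N26, N7: 45 each.
    N26: 50+45 = 95 > 90
    N7: 90+45 = 135 > 110
  N19 sheds 130 L/s to N26: 130 each.
    N26: 95+130 = 225 > 90
Round 4 — N26, N7 seize.
  N26 sheds 225 L/s to N8: 225 each.
    N8: 80+225 = 305 > 130
  N7 sheds 135 L/s: no online neighbours, lost.
Round 5 — N8 seizes.
  N8 sheds 305 L/s: no online neighbours, lost.
No further seizures.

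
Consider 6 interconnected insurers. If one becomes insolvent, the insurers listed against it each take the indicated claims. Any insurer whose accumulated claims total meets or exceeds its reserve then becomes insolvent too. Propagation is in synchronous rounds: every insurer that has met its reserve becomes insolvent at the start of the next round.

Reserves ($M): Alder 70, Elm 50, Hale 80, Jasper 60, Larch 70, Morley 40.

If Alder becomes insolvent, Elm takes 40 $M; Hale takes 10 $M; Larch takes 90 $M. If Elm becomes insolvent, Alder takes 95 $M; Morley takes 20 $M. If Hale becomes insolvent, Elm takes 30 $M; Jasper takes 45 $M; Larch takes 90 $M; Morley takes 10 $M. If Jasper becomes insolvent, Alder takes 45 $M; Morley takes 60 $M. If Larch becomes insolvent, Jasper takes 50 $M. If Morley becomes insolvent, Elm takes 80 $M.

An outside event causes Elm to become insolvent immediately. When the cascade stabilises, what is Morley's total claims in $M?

20

Round 1 — Elm becomes insolvent (initial).
  Alder: +95 → 95 ≥ 70
  Morley: +20 → 20 < 40
Round 2 — Alder becomes insolvent.
  Hale: +10 → 10 < 80
  Larch: +90 → 90 ≥ 70
Round 3 — Larch becomes insolvent.
  Jasper: +50 → 50 < 60
No further insolvencies.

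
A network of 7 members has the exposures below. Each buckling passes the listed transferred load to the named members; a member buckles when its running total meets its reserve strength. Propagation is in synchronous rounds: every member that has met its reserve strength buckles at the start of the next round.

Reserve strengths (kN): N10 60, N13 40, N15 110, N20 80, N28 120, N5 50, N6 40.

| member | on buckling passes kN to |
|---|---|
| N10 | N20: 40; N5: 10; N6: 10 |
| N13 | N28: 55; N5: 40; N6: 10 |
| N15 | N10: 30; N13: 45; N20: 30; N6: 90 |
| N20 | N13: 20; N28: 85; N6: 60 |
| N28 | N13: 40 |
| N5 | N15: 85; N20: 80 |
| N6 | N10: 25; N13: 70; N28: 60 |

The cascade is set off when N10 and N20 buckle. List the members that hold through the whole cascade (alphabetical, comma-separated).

N15

Round 1 — N10, N20 buckle (initial).
  N13: +20 → 20 < 40
  N28: +85 → 85 < 120
  N5: +10 → 10 < 50
  N6: +10+60 → 70 ≥ 40
Round 2 — N6 buckles.
  N13: +70 → 90 ≥ 40
  N28: +60 → 145 ≥ 120
Round 3 — N13, N28 buckle.
  N5: +40 → 50 ≥ 50
Round 4 — N5 buckles.
  N15: +85 → 85 < 110
No further bucklings.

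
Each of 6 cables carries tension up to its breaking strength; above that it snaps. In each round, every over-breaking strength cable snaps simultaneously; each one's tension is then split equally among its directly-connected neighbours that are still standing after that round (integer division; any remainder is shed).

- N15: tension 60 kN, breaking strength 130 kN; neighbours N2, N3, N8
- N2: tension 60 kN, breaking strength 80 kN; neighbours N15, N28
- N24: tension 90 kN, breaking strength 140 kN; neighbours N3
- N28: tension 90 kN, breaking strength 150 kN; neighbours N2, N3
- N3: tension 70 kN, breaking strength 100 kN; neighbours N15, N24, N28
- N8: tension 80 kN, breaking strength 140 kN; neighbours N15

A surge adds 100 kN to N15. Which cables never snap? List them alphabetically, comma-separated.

Round 1 — N15 at 160 > 130. N15 snaps.
  N15 sheds 160 kN to N2, N3, N8: 53 each (1 lost).
    N2: 60+53 = 113 > 80
    N3: 70+53 = 123 > 100
    N8: 80+53 = 133 ≤ 140
Round 2 — N2, N3 snap.
  N2 sheds 113 kN to N28: 113 each.
    N28: 90+113 = 203 > 150
  N3 sheds 123 kN to N24, N28: 61 each (1 lost).
    N24: 90+61 = 151 > 140
    N28: 203+61 = 264 > 150
Round 3 — N24, N28 snap.
  N24 sheds 151 kN: no online neighbours, lost.
  N28 sheds 264 kN: no online neighbours, lost.
No further breaks.

N8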